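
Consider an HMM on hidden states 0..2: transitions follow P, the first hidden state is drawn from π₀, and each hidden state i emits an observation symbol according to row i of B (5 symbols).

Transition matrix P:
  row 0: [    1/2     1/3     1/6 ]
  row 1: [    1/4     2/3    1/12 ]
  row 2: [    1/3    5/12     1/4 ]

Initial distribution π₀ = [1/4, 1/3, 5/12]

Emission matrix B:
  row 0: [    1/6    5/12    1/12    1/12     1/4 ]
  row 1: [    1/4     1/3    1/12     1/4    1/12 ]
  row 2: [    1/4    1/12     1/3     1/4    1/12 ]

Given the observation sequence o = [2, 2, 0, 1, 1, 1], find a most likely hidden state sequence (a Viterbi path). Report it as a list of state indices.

path = [2, 2, 1, 1, 1, 1]

t=0: δ = [2.083e-02, 2.778e-02, 1.389e-01]  (obs o_0=2)
t=1: δ = [3.858e-03, 4.823e-03, 1.157e-02]  ψ = [2, 2, 2]  (obs o_1=2)
t=2: δ = [6.430e-04, 1.206e-03, 7.234e-04]  ψ = [2, 2, 2]  (obs o_2=0)
t=3: δ = [1.340e-04, 2.679e-04, 1.507e-05]  ψ = [0, 1, 2]  (obs o_3=1)
t=4: δ = [2.791e-05, 5.954e-05, 1.861e-06]  ψ = [0, 1, 0]  (obs o_4=1)
t=5: δ = [6.202e-06, 1.323e-05, 4.135e-07]  ψ = [1, 1, 1]  (obs o_5=1)
backtrack: best end state = 1; path = [2, 2, 1, 1, 1, 1]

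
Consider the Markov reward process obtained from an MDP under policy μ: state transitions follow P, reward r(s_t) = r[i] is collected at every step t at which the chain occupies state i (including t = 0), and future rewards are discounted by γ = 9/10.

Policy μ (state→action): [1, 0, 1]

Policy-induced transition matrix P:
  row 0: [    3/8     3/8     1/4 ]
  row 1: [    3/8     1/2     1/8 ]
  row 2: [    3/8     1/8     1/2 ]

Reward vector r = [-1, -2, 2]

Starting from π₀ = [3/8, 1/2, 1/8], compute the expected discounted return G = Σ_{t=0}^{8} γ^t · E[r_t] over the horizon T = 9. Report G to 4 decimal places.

G = -4.1217

t=0: π = [0.3750, 0.5000, 0.1250], E[r] = -1.1250, γ^t·E[r] = -1.125000, running G = -1.125000
t=1: π = [0.3750, 0.4063, 0.2188], E[r] = -0.7500, γ^t·E[r] = -0.675000, running G = -1.800000
t=2: π = [0.3750, 0.3711, 0.2539], E[r] = -0.6094, γ^t·E[r] = -0.493594, running G = -2.293594
t=3: π = [0.3750, 0.3579, 0.2671], E[r] = -0.5566, γ^t·E[r] = -0.405791, running G = -2.699385
t=4: π = [0.3750, 0.3530, 0.2720], E[r] = -0.5369, γ^t·E[r] = -0.352237, running G = -3.051622
t=5: π = [0.3750, 0.3511, 0.2739], E[r] = -0.5294, γ^t·E[r] = -0.312635, running G = -3.364257
t=6: π = [0.3750, 0.3504, 0.2746], E[r] = -0.5267, γ^t·E[r] = -0.279893, running G = -3.644150
t=7: π = [0.3750, 0.3502, 0.2748], E[r] = -0.5256, γ^t·E[r] = -0.251405, running G = -3.895555
t=8: π = [0.3750, 0.3501, 0.2749], E[r] = -0.5252, γ^t·E[r] = -0.226096, running G = -4.121651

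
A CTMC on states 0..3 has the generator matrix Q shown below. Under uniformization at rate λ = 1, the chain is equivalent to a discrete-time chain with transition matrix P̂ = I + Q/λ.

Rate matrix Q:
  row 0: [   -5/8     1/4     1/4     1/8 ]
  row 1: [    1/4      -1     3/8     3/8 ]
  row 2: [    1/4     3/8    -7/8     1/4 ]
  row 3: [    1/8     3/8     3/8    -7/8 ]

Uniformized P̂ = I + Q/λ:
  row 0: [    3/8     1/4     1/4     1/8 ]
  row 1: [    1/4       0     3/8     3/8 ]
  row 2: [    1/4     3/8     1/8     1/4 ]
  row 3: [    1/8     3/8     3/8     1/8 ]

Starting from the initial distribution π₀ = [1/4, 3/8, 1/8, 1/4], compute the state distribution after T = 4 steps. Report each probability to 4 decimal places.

t=0: π = [0.2500, 0.3750, 0.1250, 0.2500]
t=1: π = [0.2500, 0.2031, 0.3125, 0.2344]
t=2: π = [0.2520, 0.2676, 0.2656, 0.2148]
t=3: π = [0.2546, 0.2432, 0.2771, 0.2251]
t=4: π = [0.2537, 0.2520, 0.2739, 0.2204]

π = [0.2537, 0.2520, 0.2739, 0.2204]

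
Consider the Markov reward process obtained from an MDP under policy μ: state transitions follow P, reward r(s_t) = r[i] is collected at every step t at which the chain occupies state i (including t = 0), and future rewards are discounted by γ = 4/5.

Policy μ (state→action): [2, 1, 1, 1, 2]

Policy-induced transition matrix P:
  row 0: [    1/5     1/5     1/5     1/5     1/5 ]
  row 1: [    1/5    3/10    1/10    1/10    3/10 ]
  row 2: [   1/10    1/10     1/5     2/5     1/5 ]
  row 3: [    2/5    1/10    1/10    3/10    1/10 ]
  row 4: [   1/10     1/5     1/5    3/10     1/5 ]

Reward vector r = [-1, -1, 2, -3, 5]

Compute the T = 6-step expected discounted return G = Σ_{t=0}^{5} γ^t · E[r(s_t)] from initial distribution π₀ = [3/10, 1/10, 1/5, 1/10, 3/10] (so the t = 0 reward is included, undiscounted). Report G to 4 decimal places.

G = 1.5356

t=0: π = [0.3000, 0.1000, 0.2000, 0.1000, 0.3000], E[r] = 1.2000, γ^t·E[r] = 1.200000, running G = 1.200000
t=1: π = [0.1700, 0.1800, 0.1800, 0.2700, 0.2000], E[r] = 0.2000, γ^t·E[r] = 0.160000, running G = 1.360000
t=2: π = [0.2160, 0.1730, 0.1550, 0.2650, 0.1910], E[r] = 0.0810, γ^t·E[r] = 0.051840, running G = 1.411840
t=3: π = [0.2184, 0.1753, 0.1562, 0.2593, 0.1908], E[r] = 0.0948, γ^t·E[r] = 0.048538, running G = 1.460378
t=4: π = [0.2172, 0.1760, 0.1565, 0.2587, 0.1916], E[r] = 0.1018, γ^t·E[r] = 0.041689, running G = 1.502067
t=5: π = [0.2169, 0.1761, 0.1565, 0.2587, 0.1917], E[r] = 0.1025, γ^t·E[r] = 0.033575, running G = 1.535641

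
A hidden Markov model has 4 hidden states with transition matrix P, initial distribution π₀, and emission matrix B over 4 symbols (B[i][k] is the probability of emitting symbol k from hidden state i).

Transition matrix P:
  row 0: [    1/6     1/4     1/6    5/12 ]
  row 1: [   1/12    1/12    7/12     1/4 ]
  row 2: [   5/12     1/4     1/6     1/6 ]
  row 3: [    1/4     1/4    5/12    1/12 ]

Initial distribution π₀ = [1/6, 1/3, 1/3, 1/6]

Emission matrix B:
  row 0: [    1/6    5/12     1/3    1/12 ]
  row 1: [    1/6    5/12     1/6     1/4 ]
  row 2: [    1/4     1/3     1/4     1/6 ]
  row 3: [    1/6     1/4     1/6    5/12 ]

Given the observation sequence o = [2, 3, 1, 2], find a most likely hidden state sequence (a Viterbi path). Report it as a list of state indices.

path = [0, 3, 2, 0]

t=0: δ = [5.556e-02, 5.556e-02, 8.333e-02, 2.778e-02]  (obs o_0=2)
t=1: δ = [2.894e-03, 5.208e-03, 5.401e-03, 9.645e-03]  ψ = [2, 2, 1, 0]  (obs o_1=3)
t=2: δ = [1.005e-03, 1.005e-03, 1.340e-03, 3.255e-04]  ψ = [3, 3, 3, 1]  (obs o_2=1)
t=3: δ = [1.861e-04, 5.582e-05, 1.465e-04, 6.977e-05]  ψ = [2, 2, 1, 0]  (obs o_3=2)
backtrack: best end state = 0; path = [0, 3, 2, 0]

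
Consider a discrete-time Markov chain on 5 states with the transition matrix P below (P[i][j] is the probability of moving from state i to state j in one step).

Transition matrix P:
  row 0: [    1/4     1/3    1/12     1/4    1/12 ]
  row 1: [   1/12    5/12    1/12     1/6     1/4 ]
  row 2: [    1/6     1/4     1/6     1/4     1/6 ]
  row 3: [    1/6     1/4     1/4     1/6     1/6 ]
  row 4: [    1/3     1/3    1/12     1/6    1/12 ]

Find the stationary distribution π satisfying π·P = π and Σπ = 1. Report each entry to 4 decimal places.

Balance equations π_j = Σ_i π_i·P[i][j]:
  π_0 = 1/4·π_0 + 1/12·π_1 + 1/6·π_2 + 1/6·π_3 + 1/3·π_4
  π_1 = 1/3·π_0 + 5/12·π_1 + 1/4·π_2 + 1/4·π_3 + 1/3·π_4
  π_2 = 1/12·π_0 + 1/12·π_1 + 1/6·π_2 + 1/4·π_3 + 1/12·π_4
  π_3 = 1/4·π_0 + 1/6·π_1 + 1/4·π_2 + 1/6·π_3 + 1/6·π_4
  normalize: π_0 + π_1 + π_2 + π_3 + π_4 = 1
Solving the linear system gives exactly π = [263/1449, 485/1449, 2371/18837, 3622/18837, 80/483].

π = [0.1815, 0.3347, 0.1259, 0.1923, 0.1656]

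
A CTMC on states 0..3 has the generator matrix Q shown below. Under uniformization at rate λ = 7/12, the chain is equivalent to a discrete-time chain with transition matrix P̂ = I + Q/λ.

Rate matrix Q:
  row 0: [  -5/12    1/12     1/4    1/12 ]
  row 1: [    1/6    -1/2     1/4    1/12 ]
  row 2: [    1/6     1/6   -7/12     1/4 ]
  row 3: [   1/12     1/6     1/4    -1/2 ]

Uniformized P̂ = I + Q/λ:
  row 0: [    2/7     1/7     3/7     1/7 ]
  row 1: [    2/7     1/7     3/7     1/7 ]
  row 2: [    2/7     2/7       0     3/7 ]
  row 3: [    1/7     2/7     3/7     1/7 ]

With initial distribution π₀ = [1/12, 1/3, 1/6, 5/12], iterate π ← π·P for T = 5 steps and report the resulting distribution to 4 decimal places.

t=0: π = [0.0833, 0.3333, 0.1667, 0.4167]
t=1: π = [0.2262, 0.2262, 0.3571, 0.1905]
t=2: π = [0.2585, 0.2211, 0.2755, 0.2449]
t=3: π = [0.2507, 0.2172, 0.3105, 0.2216]
t=4: π = [0.2541, 0.2189, 0.2955, 0.2316]
t=5: π = [0.2526, 0.2182, 0.3019, 0.2273]

π = [0.2526, 0.2182, 0.3019, 0.2273]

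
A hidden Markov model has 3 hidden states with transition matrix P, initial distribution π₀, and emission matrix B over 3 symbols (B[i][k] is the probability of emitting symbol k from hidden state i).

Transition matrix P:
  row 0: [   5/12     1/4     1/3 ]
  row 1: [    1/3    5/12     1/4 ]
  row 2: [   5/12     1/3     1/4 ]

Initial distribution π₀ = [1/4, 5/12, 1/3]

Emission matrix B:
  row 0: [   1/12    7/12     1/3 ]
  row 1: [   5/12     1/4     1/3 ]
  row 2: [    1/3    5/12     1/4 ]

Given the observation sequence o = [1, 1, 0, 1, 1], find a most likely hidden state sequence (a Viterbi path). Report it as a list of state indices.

path = [0, 0, 2, 0, 0]

t=0: δ = [1.458e-01, 1.042e-01, 1.389e-01]  (obs o_0=1)
t=1: δ = [3.545e-02, 1.157e-02, 2.025e-02]  ψ = [0, 2, 0]  (obs o_1=1)
t=2: δ = [1.231e-03, 3.692e-03, 3.938e-03]  ψ = [0, 0, 0]  (obs o_2=0)
t=3: δ = [9.573e-04, 3.846e-04, 4.103e-04]  ψ = [2, 1, 2]  (obs o_3=1)
t=4: δ = [2.327e-04, 5.983e-05, 1.330e-04]  ψ = [0, 0, 0]  (obs o_4=1)
backtrack: best end state = 0; path = [0, 0, 2, 0, 0]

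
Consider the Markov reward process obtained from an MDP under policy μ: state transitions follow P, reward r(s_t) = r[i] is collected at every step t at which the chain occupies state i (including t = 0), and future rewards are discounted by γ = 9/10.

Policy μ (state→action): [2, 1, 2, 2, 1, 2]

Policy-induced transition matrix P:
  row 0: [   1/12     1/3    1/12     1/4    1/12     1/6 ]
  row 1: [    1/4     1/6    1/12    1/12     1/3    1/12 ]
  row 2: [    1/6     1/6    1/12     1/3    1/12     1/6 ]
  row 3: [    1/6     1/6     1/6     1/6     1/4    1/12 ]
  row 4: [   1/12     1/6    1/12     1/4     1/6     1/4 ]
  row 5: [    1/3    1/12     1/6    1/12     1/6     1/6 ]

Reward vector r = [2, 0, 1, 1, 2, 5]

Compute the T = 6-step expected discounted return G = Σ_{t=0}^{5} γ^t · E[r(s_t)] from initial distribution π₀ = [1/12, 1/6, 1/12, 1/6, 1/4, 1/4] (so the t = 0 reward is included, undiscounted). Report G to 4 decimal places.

t=0: π = [0.0833, 0.1667, 0.0833, 0.1667, 0.2500, 0.2500], E[r] = 2.1667, γ^t·E[r] = 2.166667, running G = 2.166667
t=1: π = [0.1944, 0.1597, 0.1181, 0.1736, 0.1944, 0.1597], E[r] = 1.8681, γ^t·E[r] = 1.681250, running G = 3.847917
t=2: π = [0.1742, 0.1858, 0.1111, 0.1921, 0.1817, 0.1551], E[r] = 1.7905, γ^t·E[r] = 1.450313, running G = 5.298229
t=3: π = [0.1783, 0.1828, 0.1123, 0.1864, 0.1899, 0.1503], E[r] = 1.7867, γ^t·E[r] = 1.302504, running G = 6.600733
t=4: π = [0.1763, 0.1839, 0.1114, 0.1883, 0.1884, 0.1517], E[r] = 1.7877, γ^t·E[r] = 1.172934, running G = 7.773667
t=5: π = [0.1769, 0.1834, 0.1117, 0.1877, 0.1890, 0.1514], E[r] = 1.7879, γ^t·E[r] = 1.055760, running G = 8.829427

G = 8.8294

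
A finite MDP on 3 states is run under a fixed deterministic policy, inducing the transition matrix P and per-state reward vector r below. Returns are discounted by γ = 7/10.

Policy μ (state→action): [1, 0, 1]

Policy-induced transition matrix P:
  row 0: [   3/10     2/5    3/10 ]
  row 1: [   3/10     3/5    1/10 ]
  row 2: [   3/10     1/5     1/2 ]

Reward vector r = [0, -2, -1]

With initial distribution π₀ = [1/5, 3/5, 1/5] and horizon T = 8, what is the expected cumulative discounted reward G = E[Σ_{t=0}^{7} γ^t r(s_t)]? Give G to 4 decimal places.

G = -3.8720

t=0: π = [0.2000, 0.6000, 0.2000], E[r] = -1.4000, γ^t·E[r] = -1.400000, running G = -1.400000
t=1: π = [0.3000, 0.4800, 0.2200], E[r] = -1.1800, γ^t·E[r] = -0.826000, running G = -2.226000
t=2: π = [0.3000, 0.4520, 0.2480], E[r] = -1.1520, γ^t·E[r] = -0.564480, running G = -2.790480
t=3: π = [0.3000, 0.4408, 0.2592], E[r] = -1.1408, γ^t·E[r] = -0.391294, running G = -3.181774
t=4: π = [0.3000, 0.4363, 0.2637], E[r] = -1.1363, γ^t·E[r] = -0.272830, running G = -3.454605
t=5: π = [0.3000, 0.4345, 0.2655], E[r] = -1.1345, γ^t·E[r] = -0.190680, running G = -3.645285
t=6: π = [0.3000, 0.4338, 0.2662], E[r] = -1.1338, γ^t·E[r] = -0.133392, running G = -3.778677
t=7: π = [0.3000, 0.4335, 0.2665], E[r] = -1.1335, γ^t·E[r] = -0.093351, running G = -3.872027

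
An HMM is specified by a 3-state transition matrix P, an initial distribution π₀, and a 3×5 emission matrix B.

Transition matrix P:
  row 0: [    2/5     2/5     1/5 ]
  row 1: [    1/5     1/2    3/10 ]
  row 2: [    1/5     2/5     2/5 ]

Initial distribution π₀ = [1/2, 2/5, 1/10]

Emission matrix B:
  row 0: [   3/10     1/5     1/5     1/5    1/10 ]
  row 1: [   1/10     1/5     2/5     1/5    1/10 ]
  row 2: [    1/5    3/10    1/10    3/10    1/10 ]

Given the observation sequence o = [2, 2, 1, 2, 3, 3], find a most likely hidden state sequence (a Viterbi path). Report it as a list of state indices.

path = [1, 1, 1, 1, 2, 2]

t=0: δ = [1.000e-01, 1.600e-01, 1.000e-02]  (obs o_0=2)
t=1: δ = [8.000e-03, 3.200e-02, 4.800e-03]  ψ = [0, 1, 1]  (obs o_1=2)
t=2: δ = [1.280e-03, 3.200e-03, 2.880e-03]  ψ = [1, 1, 1]  (obs o_2=1)
t=3: δ = [1.280e-04, 6.400e-04, 1.152e-04]  ψ = [1, 1, 2]  (obs o_3=2)
t=4: δ = [2.560e-05, 6.400e-05, 5.760e-05]  ψ = [1, 1, 1]  (obs o_4=3)
t=5: δ = [2.560e-06, 6.400e-06, 6.912e-06]  ψ = [1, 1, 2]  (obs o_5=3)
backtrack: best end state = 2; path = [1, 1, 1, 1, 2, 2]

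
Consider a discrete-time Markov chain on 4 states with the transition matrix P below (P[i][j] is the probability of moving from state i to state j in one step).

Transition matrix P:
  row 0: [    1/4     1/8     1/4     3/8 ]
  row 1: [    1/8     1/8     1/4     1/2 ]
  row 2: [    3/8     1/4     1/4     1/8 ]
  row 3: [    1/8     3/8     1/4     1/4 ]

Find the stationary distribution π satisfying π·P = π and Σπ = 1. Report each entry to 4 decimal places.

Balance equations π_j = Σ_i π_i·P[i][j]:
  π_0 = 1/4·π_0 + 1/8·π_1 + 3/8·π_2 + 1/8·π_3
  π_1 = 1/8·π_0 + 1/8·π_1 + 1/4·π_2 + 3/8·π_3
  π_2 = 1/4·π_0 + 1/4·π_1 + 1/4·π_2 + 1/4·π_3
  normalize: π_0 + π_1 + π_2 + π_3 = 1
Solving the linear system gives exactly π = [3/14, 13/56, 1/4, 17/56].

π = [0.2143, 0.2321, 0.2500, 0.3036]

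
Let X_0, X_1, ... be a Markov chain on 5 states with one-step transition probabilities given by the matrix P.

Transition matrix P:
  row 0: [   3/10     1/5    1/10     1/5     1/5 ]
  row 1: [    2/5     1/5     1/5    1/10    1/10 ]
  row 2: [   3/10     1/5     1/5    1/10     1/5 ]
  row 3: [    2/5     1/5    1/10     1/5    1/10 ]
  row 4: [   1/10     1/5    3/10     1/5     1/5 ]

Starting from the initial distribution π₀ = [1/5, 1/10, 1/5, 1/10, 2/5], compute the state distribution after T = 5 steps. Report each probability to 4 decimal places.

t=0: π = [0.2000, 0.1000, 0.2000, 0.1000, 0.4000]
t=1: π = [0.2400, 0.2000, 0.2100, 0.1700, 0.1800]
t=2: π = [0.3010, 0.2000, 0.1770, 0.1590, 0.1630]
t=3: π = [0.3033, 0.2000, 0.1703, 0.1623, 0.1641]
t=4: π = [0.3034, 0.2000, 0.1699, 0.1630, 0.1638]
t=5: π = [0.3035, 0.2000, 0.1697, 0.1630, 0.1637]

π = [0.3035, 0.2000, 0.1697, 0.1630, 0.1637]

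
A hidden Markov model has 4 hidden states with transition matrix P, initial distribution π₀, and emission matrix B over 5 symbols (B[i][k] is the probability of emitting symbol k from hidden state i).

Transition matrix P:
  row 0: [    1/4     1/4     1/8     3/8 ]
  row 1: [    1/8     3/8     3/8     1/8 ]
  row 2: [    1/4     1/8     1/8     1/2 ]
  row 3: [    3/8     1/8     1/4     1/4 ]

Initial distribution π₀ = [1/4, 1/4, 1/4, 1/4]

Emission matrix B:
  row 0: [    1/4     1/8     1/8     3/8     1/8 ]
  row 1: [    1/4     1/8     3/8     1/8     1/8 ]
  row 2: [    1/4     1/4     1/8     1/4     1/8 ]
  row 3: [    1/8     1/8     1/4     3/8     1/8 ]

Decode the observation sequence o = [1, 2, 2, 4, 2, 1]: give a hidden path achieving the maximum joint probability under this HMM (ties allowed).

path = [1, 1, 1, 1, 1, 2]

t=0: δ = [3.125e-02, 3.125e-02, 6.250e-02, 3.125e-02]  (obs o_0=1)
t=1: δ = [1.953e-03, 4.395e-03, 1.465e-03, 7.812e-03]  ψ = [2, 1, 1, 2]  (obs o_1=2)
t=2: δ = [3.662e-04, 6.180e-04, 2.441e-04, 4.883e-04]  ψ = [3, 1, 3, 3]  (obs o_2=2)
t=3: δ = [2.289e-05, 2.897e-05, 2.897e-05, 1.717e-05]  ψ = [3, 1, 1, 0]  (obs o_3=4)
t=4: δ = [9.052e-07, 4.074e-06, 1.358e-06, 3.621e-06]  ψ = [2, 1, 1, 2]  (obs o_4=2)
t=5: δ = [1.697e-07, 1.910e-07, 3.819e-07, 1.132e-07]  ψ = [3, 1, 1, 3]  (obs o_5=1)
backtrack: best end state = 2; path = [1, 1, 1, 1, 1, 2]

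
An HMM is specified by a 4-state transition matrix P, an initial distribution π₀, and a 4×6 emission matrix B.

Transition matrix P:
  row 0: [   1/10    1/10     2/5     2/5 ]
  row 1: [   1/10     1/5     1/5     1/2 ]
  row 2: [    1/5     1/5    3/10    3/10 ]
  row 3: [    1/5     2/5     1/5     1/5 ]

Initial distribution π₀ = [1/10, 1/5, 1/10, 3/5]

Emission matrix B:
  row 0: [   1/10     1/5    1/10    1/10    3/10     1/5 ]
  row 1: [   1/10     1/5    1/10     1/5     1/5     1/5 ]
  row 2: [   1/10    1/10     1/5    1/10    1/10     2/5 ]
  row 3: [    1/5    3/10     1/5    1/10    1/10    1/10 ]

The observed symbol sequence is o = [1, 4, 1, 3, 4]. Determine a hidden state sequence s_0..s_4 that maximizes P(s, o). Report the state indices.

t=0: δ = [2.000e-02, 4.000e-02, 1.000e-02, 1.800e-01]  (obs o_0=1)
t=1: δ = [1.080e-02, 1.440e-02, 3.600e-03, 3.600e-03]  ψ = [3, 3, 3, 3]  (obs o_1=4)
t=2: δ = [2.880e-04, 5.760e-04, 4.320e-04, 2.160e-03]  ψ = [1, 1, 0, 1]  (obs o_2=1)
t=3: δ = [4.320e-05, 1.728e-04, 4.320e-05, 4.320e-05]  ψ = [3, 3, 3, 3]  (obs o_3=3)
t=4: δ = [5.184e-06, 6.912e-06, 3.456e-06, 8.640e-06]  ψ = [1, 1, 1, 1]  (obs o_4=4)
backtrack: best end state = 3; path = [3, 1, 3, 1, 3]

path = [3, 1, 3, 1, 3]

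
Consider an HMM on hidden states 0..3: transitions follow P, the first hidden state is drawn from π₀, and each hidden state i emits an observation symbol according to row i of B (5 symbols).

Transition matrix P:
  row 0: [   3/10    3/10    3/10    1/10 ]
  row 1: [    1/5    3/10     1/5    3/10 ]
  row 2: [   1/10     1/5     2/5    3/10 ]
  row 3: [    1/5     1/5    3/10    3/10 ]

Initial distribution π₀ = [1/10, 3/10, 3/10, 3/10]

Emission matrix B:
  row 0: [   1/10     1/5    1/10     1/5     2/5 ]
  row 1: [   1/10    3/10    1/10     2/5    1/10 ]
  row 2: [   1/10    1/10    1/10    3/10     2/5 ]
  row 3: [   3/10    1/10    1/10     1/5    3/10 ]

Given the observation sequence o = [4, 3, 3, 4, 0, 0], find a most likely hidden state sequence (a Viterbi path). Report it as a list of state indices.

path = [2, 2, 2, 2, 3, 3]

t=0: δ = [4.000e-02, 3.000e-02, 1.200e-01, 9.000e-02]  (obs o_0=4)
t=1: δ = [3.600e-03, 9.600e-03, 1.440e-02, 7.200e-03]  ψ = [3, 2, 2, 2]  (obs o_1=3)
t=2: δ = [3.840e-04, 1.152e-03, 1.728e-03, 8.640e-04]  ψ = [1, 1, 2, 2]  (obs o_2=3)
t=3: δ = [9.216e-05, 3.456e-05, 2.765e-04, 1.555e-04]  ψ = [1, 1, 2, 2]  (obs o_3=4)
t=4: δ = [3.110e-06, 5.530e-06, 1.106e-05, 2.488e-05]  ψ = [3, 2, 2, 2]  (obs o_4=0)
t=5: δ = [4.977e-07, 4.977e-07, 7.465e-07, 2.239e-06]  ψ = [3, 3, 3, 3]  (obs o_5=0)
backtrack: best end state = 3; path = [2, 2, 2, 2, 3, 3]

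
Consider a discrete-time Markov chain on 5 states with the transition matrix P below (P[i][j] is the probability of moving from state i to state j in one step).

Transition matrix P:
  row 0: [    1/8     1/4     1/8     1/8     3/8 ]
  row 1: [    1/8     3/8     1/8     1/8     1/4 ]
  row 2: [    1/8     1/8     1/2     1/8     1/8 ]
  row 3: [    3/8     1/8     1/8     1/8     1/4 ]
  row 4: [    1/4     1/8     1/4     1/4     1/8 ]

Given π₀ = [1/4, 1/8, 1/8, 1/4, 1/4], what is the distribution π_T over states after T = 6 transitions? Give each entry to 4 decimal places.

π = [0.1901, 0.1984, 0.2431, 0.1521, 0.2164]

t=0: π = [0.2500, 0.1250, 0.1250, 0.2500, 0.2500]
t=1: π = [0.2188, 0.1875, 0.2031, 0.1563, 0.2344]
t=2: π = [0.1934, 0.1992, 0.2305, 0.1543, 0.2227]
t=3: π = [0.1914, 0.1990, 0.2393, 0.1528, 0.2175]
t=4: π = [0.1904, 0.1987, 0.2419, 0.1522, 0.2168]
t=5: π = [0.1902, 0.1985, 0.2428, 0.1521, 0.2165]
t=6: π = [0.1901, 0.1984, 0.2431, 0.1521, 0.2164]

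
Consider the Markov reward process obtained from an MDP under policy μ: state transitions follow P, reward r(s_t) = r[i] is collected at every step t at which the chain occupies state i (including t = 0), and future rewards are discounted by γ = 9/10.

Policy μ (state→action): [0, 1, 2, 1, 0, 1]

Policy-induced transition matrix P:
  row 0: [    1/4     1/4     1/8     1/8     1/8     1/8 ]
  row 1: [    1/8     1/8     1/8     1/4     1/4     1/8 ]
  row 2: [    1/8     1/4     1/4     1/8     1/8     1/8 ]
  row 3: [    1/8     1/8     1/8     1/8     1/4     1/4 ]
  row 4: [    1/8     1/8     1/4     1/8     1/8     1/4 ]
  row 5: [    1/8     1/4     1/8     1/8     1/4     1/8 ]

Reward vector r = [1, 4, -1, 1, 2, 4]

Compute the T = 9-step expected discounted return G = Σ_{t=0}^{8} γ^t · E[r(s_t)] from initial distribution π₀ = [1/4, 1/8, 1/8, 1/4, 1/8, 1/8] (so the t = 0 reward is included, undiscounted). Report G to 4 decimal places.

G = 11.4303

t=0: π = [0.2500, 0.1250, 0.1250, 0.2500, 0.1250, 0.1250], E[r] = 1.6250, γ^t·E[r] = 1.625000, running G = 1.625000
t=1: π = [0.1563, 0.1875, 0.1563, 0.1406, 0.1875, 0.1719], E[r] = 1.9531, γ^t·E[r] = 1.757813, running G = 3.382813
t=2: π = [0.1445, 0.1855, 0.1680, 0.1484, 0.1875, 0.1660], E[r] = 1.9063, γ^t·E[r] = 1.544063, running G = 4.926875
t=3: π = [0.1431, 0.1848, 0.1694, 0.1482, 0.1875, 0.1670], E[r] = 1.9041, γ^t·E[r] = 1.388054, running G = 6.314929
t=4: π = [0.1429, 0.1849, 0.1696, 0.1481, 0.1875, 0.1670], E[r] = 1.9040, γ^t·E[r] = 1.249189, running G = 7.564118
t=5: π = [0.1429, 0.1849, 0.1696, 0.1481, 0.1875, 0.1670], E[r] = 1.9039, γ^t·E[r] = 1.124216, running G = 8.688334
t=6: π = [0.1429, 0.1849, 0.1696, 0.1481, 0.1875, 0.1670], E[r] = 1.9039, γ^t·E[r] = 1.011792, running G = 9.700126
t=7: π = [0.1429, 0.1849, 0.1696, 0.1481, 0.1875, 0.1670], E[r] = 1.9039, γ^t·E[r] = 0.910613, running G = 10.610739
t=8: π = [0.1429, 0.1849, 0.1696, 0.1481, 0.1875, 0.1670], E[r] = 1.9039, γ^t·E[r] = 0.819551, running G = 11.430291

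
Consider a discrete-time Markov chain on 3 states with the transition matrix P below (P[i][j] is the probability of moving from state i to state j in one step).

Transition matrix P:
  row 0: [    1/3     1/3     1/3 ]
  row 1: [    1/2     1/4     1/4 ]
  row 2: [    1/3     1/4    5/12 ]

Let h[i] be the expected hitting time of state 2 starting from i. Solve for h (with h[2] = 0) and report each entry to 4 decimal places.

h = [3.2500, 3.5000, 0.0000]

First-step conditioning: h[2] = 0; for i ≠ 2, h[i] = 1 + Σ_k P[i][k]·h[k].
  h[0] = 1 + 1/3·h[0] + 1/3·h[1]
  h[1] = 1 + 1/2·h[0] + 1/4·h[1]
Solving the 2×2 linear system over states ≠ 2 gives exactly h = [13/4, 7/2, 0] (h[2] = 0 is the target).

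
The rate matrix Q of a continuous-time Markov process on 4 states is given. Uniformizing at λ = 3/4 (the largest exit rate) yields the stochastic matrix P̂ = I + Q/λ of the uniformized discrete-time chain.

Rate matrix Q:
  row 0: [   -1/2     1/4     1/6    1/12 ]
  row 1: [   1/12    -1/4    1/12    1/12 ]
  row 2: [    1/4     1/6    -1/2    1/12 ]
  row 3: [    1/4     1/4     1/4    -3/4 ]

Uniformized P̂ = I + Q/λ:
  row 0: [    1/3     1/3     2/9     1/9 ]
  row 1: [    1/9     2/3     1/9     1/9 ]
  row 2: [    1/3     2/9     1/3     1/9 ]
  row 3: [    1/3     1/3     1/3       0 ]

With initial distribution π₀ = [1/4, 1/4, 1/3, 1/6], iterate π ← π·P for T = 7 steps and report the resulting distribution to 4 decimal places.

π = [0.2299, 0.4657, 0.2044, 0.1000]

t=0: π = [0.2500, 0.2500, 0.3333, 0.1667]
t=1: π = [0.2778, 0.3796, 0.2500, 0.0926]
t=2: π = [0.2490, 0.4321, 0.2181, 0.1008]
t=3: π = [0.2373, 0.4531, 0.2096, 0.0999]
t=4: π = [0.2326, 0.4611, 0.2063, 0.1000]
t=5: π = [0.2309, 0.4641, 0.2050, 0.1000]
t=6: π = [0.2302, 0.4653, 0.2045, 0.1000]
t=7: π = [0.2299, 0.4657, 0.2044, 0.1000]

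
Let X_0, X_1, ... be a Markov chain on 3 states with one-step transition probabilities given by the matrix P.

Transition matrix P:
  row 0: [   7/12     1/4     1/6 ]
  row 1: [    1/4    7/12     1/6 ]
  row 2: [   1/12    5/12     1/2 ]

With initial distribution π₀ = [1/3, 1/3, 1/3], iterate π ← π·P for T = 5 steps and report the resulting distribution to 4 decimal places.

π = [0.3117, 0.4379, 0.2503]

t=0: π = [0.3333, 0.3333, 0.3333]
t=1: π = [0.3056, 0.4167, 0.2778]
t=2: π = [0.3056, 0.4352, 0.2593]
t=3: π = [0.3086, 0.4383, 0.2531]
t=4: π = [0.3107, 0.4383, 0.2510]
t=5: π = [0.3117, 0.4379, 0.2503]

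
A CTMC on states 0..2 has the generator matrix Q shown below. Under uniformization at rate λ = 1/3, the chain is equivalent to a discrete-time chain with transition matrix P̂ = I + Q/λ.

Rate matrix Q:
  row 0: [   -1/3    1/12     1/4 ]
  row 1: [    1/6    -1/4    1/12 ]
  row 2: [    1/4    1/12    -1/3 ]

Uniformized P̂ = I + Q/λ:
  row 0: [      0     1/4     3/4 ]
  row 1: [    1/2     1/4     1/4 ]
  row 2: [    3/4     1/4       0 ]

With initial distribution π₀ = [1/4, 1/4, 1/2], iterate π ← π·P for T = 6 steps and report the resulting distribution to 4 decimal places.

t=0: π = [0.2500, 0.2500, 0.5000]
t=1: π = [0.5000, 0.2500, 0.2500]
t=2: π = [0.3125, 0.2500, 0.4375]
t=3: π = [0.4531, 0.2500, 0.2969]
t=4: π = [0.3477, 0.2500, 0.4023]
t=5: π = [0.4268, 0.2500, 0.3232]
t=6: π = [0.3674, 0.2500, 0.3826]

π = [0.3674, 0.2500, 0.3826]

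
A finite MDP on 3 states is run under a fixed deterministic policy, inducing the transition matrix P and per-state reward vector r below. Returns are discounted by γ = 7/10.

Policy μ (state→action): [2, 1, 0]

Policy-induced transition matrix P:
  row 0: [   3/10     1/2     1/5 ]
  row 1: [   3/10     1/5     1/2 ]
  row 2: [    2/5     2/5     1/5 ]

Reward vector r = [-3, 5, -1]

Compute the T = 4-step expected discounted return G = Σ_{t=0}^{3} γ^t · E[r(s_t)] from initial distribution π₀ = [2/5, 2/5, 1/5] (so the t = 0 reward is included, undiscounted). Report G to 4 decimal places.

t=0: π = [0.4000, 0.4000, 0.2000], E[r] = 0.6000, γ^t·E[r] = 0.600000, running G = 0.600000
t=1: π = [0.3200, 0.3600, 0.3200], E[r] = 0.5200, γ^t·E[r] = 0.364000, running G = 0.964000
t=2: π = [0.3320, 0.3600, 0.3080], E[r] = 0.4960, γ^t·E[r] = 0.243040, running G = 1.207040
t=3: π = [0.3308, 0.3612, 0.3080], E[r] = 0.5056, γ^t·E[r] = 0.173421, running G = 1.380461

G = 1.3805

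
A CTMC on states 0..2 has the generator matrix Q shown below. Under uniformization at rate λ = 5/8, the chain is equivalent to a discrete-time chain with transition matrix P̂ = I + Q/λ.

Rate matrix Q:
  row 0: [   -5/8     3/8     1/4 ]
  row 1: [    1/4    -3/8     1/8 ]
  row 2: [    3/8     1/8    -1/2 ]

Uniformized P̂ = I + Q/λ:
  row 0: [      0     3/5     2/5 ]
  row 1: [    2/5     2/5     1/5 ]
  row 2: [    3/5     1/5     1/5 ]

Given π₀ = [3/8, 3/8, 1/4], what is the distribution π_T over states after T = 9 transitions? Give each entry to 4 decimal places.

t=0: π = [0.3750, 0.3750, 0.2500]
t=1: π = [0.3000, 0.4250, 0.2750]
t=2: π = [0.3350, 0.4050, 0.2600]
t=3: π = [0.3180, 0.4150, 0.2670]
t=4: π = [0.3262, 0.4102, 0.2636]
t=5: π = [0.3222, 0.4125, 0.2652]
t=6: π = [0.3242, 0.4114, 0.2644]
t=7: π = [0.3232, 0.4119, 0.2648]
t=8: π = [0.3237, 0.4117, 0.2646]
t=9: π = [0.3235, 0.4118, 0.2647]

π = [0.3235, 0.4118, 0.2647]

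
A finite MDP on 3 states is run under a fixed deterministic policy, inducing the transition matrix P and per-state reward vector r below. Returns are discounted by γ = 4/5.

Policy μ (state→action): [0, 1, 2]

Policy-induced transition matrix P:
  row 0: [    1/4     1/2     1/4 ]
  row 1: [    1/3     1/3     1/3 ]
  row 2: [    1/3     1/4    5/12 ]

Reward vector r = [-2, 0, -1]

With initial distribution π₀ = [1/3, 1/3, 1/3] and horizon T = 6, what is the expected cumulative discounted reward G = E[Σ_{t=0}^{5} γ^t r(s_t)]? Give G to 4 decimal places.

t=0: π = [0.3333, 0.3333, 0.3333], E[r] = -1.0000, γ^t·E[r] = -1.000000, running G = -1.000000
t=1: π = [0.3056, 0.3611, 0.3333], E[r] = -0.9444, γ^t·E[r] = -0.755556, running G = -1.755556
t=2: π = [0.3079, 0.3565, 0.3356], E[r] = -0.9514, γ^t·E[r] = -0.608889, running G = -2.364444
t=3: π = [0.3077, 0.3567, 0.3356], E[r] = -0.9510, γ^t·E[r] = -0.486914, running G = -2.851358
t=4: π = [0.3077, 0.3566, 0.3357], E[r] = -0.9511, γ^t·E[r] = -0.389551, running G = -3.240909
t=5: π = [0.3077, 0.3566, 0.3357], E[r] = -0.9510, γ^t·E[r] = -0.311640, running G = -3.552548

G = -3.5525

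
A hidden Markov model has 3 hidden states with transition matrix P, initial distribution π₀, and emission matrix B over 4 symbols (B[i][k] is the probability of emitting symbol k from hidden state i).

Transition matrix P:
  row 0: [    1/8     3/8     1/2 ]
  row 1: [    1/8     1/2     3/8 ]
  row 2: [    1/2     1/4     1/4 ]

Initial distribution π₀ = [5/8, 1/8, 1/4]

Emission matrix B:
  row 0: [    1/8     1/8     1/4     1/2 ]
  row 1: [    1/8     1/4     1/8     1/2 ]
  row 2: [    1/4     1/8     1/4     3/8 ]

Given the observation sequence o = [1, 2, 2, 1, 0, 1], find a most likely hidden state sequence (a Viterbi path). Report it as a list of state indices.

path = [0, 2, 0, 1, 1, 1]

t=0: δ = [7.812e-02, 3.125e-02, 3.125e-02]  (obs o_0=1)
t=1: δ = [3.906e-03, 3.662e-03, 9.766e-03]  ψ = [2, 0, 0]  (obs o_1=2)
t=2: δ = [1.221e-03, 3.052e-04, 6.104e-04]  ψ = [2, 2, 2]  (obs o_2=2)
t=3: δ = [3.815e-05, 1.144e-04, 7.629e-05]  ψ = [2, 0, 0]  (obs o_3=1)
t=4: δ = [4.768e-06, 7.153e-06, 1.073e-05]  ψ = [2, 1, 1]  (obs o_4=0)
t=5: δ = [6.706e-07, 8.941e-07, 3.353e-07]  ψ = [2, 1, 1]  (obs o_5=1)
backtrack: best end state = 1; path = [0, 2, 0, 1, 1, 1]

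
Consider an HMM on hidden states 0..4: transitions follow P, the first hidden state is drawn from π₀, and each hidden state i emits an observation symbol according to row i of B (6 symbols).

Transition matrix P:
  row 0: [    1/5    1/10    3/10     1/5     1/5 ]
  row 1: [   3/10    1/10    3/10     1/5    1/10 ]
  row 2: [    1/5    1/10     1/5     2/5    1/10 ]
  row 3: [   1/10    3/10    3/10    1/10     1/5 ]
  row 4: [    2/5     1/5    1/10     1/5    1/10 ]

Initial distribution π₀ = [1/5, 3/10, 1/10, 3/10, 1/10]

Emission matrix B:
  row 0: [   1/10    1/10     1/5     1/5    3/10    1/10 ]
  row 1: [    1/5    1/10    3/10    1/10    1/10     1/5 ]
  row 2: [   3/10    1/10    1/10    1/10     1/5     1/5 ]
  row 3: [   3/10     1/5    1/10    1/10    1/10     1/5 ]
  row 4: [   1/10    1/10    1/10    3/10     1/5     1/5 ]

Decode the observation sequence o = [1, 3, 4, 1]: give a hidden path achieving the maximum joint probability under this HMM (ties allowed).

path = [3, 4, 0, 3]

t=0: δ = [2.000e-02, 3.000e-02, 1.000e-02, 6.000e-02, 1.000e-02]  (obs o_0=1)
t=1: δ = [1.800e-03, 1.800e-03, 1.800e-03, 6.000e-04, 3.600e-03]  ψ = [1, 3, 3, 1, 3]  (obs o_1=3)
t=2: δ = [4.320e-04, 7.200e-05, 1.080e-04, 7.200e-05, 7.200e-05]  ψ = [4, 4, 0, 2, 0]  (obs o_2=4)
t=3: δ = [8.640e-06, 4.320e-06, 1.296e-05, 1.728e-05, 8.640e-06]  ψ = [0, 0, 0, 0, 0]  (obs o_3=1)
backtrack: best end state = 3; path = [3, 4, 0, 3]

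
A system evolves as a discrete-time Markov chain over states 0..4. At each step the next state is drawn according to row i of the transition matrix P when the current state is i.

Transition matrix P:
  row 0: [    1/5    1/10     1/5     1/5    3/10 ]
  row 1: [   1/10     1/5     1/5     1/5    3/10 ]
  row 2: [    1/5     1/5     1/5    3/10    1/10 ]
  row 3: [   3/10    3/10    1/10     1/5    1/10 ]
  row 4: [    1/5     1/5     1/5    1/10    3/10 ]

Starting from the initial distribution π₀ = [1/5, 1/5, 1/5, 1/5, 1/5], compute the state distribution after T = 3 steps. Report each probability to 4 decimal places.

t=0: π = [0.2000, 0.2000, 0.2000, 0.2000, 0.2000]
t=1: π = [0.2000, 0.2000, 0.1800, 0.2000, 0.2200]
t=2: π = [0.2000, 0.2000, 0.1800, 0.1960, 0.2240]
t=3: π = [0.1996, 0.1996, 0.1804, 0.1956, 0.2248]

π = [0.1996, 0.1996, 0.1804, 0.1956, 0.2248]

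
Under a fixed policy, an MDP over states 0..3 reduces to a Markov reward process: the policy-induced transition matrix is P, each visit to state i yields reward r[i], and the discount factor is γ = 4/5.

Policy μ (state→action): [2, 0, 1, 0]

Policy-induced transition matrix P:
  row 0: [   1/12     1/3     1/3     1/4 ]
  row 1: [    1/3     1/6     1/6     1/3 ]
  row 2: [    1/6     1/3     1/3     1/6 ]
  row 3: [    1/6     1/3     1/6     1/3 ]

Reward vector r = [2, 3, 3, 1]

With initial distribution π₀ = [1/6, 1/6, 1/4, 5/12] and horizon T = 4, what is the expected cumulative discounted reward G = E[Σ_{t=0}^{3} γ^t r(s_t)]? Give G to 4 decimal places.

G = 6.3959

t=0: π = [0.1667, 0.1667, 0.2500, 0.4167], E[r] = 2.0000, γ^t·E[r] = 2.000000, running G = 2.000000
t=1: π = [0.1806, 0.3056, 0.2361, 0.2778], E[r] = 2.2639, γ^t·E[r] = 1.811111, running G = 3.811111
t=2: π = [0.2025, 0.2824, 0.2361, 0.2789], E[r] = 2.2396, γ^t·E[r] = 1.433333, running G = 5.244444
t=3: π = [0.1969, 0.2863, 0.2398, 0.2771], E[r] = 2.2489, γ^t·E[r] = 1.151457, running G = 6.395901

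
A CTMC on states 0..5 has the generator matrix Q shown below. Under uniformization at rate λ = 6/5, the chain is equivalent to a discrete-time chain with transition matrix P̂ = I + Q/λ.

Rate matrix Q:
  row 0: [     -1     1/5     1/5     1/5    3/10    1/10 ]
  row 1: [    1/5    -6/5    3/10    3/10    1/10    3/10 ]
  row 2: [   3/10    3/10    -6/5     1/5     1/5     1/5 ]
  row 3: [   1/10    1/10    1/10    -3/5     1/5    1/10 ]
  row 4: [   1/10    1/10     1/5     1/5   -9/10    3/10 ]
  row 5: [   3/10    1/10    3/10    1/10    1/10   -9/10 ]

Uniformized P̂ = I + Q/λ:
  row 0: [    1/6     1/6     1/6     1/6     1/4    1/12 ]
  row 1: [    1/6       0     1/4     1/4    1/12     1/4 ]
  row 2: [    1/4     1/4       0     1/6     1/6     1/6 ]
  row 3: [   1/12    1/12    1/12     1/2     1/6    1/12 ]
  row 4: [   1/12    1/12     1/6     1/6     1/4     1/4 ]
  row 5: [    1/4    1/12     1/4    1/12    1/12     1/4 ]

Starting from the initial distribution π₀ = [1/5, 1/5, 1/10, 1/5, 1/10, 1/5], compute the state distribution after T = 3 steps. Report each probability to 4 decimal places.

π = [0.1586, 0.1109, 0.1469, 0.2417, 0.1706, 0.1714]

t=0: π = [0.2000, 0.2000, 0.1000, 0.2000, 0.1000, 0.2000]
t=1: π = [0.1667, 0.1000, 0.1667, 0.2333, 0.1583, 0.1750]
t=2: π = [0.1625, 0.1167, 0.1424, 0.2382, 0.1708, 0.1694]
t=3: π = [0.1586, 0.1109, 0.1469, 0.2417, 0.1706, 0.1714]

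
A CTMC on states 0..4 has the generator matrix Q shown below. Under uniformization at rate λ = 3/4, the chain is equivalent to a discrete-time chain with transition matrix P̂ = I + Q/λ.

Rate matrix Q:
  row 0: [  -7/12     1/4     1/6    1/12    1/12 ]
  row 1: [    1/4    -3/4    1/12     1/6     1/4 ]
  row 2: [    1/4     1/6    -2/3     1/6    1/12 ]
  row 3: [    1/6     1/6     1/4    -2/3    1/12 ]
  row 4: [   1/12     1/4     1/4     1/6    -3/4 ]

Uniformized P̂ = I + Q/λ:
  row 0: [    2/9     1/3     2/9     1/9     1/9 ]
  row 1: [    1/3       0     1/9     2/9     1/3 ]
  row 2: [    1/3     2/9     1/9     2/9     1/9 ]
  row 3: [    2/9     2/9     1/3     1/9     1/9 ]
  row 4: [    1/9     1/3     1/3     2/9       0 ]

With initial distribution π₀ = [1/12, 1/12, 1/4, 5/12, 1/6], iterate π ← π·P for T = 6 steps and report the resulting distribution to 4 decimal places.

t=0: π = [0.0833, 0.0833, 0.2500, 0.4167, 0.1667]
t=1: π = [0.2407, 0.2315, 0.2500, 0.1667, 0.1111]
t=2: π = [0.2634, 0.2099, 0.1996, 0.1770, 0.1502]
t=3: π = [0.2510, 0.2215, 0.2131, 0.1733, 0.1411]
t=4: π = [0.2548, 0.2166, 0.2089, 0.1751, 0.1447]
t=5: π = [0.2534, 0.2185, 0.2105, 0.1745, 0.1432]
t=6: π = [0.2540, 0.2177, 0.2098, 0.1747, 0.1438]

π = [0.2540, 0.2177, 0.2098, 0.1747, 0.1438]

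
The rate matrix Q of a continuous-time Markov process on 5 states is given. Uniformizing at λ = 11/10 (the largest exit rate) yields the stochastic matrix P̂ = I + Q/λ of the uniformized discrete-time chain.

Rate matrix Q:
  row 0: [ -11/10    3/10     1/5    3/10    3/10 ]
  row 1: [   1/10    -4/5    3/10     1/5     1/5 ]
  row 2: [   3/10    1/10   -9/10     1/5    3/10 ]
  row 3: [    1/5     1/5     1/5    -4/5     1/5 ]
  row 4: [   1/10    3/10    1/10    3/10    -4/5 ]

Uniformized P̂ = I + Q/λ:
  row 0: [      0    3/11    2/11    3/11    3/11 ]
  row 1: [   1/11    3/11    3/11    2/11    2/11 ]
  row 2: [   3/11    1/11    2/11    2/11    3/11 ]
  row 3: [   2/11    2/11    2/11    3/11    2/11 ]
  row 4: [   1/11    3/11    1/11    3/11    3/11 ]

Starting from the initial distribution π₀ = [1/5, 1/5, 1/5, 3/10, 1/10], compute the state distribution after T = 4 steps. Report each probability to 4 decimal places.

t=0: π = [0.2000, 0.2000, 0.2000, 0.3000, 0.1000]
t=1: π = [0.1364, 0.2091, 0.1909, 0.2364, 0.2273]
t=2: π = [0.1347, 0.2165, 0.1802, 0.2364, 0.2322]
t=3: π = [0.1329, 0.2185, 0.1804, 0.2367, 0.2316]
t=4: π = [0.1331, 0.2184, 0.1806, 0.2365, 0.2314]

π = [0.1331, 0.2184, 0.1806, 0.2365, 0.2314]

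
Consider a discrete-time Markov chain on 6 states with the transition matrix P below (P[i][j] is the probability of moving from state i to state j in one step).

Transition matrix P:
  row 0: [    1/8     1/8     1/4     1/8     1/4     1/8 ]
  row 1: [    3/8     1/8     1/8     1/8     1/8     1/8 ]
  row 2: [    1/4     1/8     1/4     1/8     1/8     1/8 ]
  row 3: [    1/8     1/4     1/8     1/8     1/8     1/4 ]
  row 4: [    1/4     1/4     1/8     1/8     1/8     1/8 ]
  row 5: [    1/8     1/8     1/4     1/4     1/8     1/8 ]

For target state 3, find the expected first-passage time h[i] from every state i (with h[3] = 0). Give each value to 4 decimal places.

h = [7.1111, 7.1111, 7.1111, 0.0000, 7.1111, 6.2222]

First-step conditioning: h[3] = 0; for i ≠ 3, h[i] = 1 + Σ_k P[i][k]·h[k].
  h[0] = 1 + 1/8·h[0] + 1/8·h[1] + 1/4·h[2] + 1/4·h[4] + 1/8·h[5]
  h[1] = 1 + 3/8·h[0] + 1/8·h[1] + 1/8·h[2] + 1/8·h[4] + 1/8·h[5]
  h[2] = 1 + 1/4·h[0] + 1/8·h[1] + 1/4·h[2] + 1/8·h[4] + 1/8·h[5]
  h[4] = 1 + 1/4·h[0] + 1/4·h[1] + 1/8·h[2] + 1/8·h[4] + 1/8·h[5]
  h[5] = 1 + 1/8·h[0] + 1/8·h[1] + 1/4·h[2] + 1/8·h[4] + 1/8·h[5]
Solving the 5×5 linear system over states ≠ 3 gives exactly h = [64/9, 64/9, 64/9, 0, 64/9, 56/9] (h[3] = 0 is the target).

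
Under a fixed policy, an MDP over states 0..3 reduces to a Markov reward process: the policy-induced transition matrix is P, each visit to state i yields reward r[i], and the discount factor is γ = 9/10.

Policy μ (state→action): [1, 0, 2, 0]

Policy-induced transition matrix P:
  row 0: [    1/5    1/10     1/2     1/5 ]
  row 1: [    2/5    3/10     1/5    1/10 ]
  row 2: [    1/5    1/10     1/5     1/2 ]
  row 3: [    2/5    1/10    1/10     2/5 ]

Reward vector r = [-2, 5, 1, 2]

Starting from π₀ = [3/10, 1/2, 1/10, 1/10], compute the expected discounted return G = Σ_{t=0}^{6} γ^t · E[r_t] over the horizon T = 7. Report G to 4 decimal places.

t=0: π = [0.3000, 0.5000, 0.1000, 0.1000], E[r] = 2.2000, γ^t·E[r] = 2.200000, running G = 2.200000
t=1: π = [0.3200, 0.2000, 0.2800, 0.2000], E[r] = 1.0400, γ^t·E[r] = 0.936000, running G = 3.136000
t=2: π = [0.2800, 0.1400, 0.2760, 0.3040], E[r] = 1.0240, γ^t·E[r] = 0.829440, running G = 3.965440
t=3: π = [0.2888, 0.1280, 0.2536, 0.3296], E[r] = 0.9752, γ^t·E[r] = 0.710921, running G = 4.676361
t=4: π = [0.2915, 0.1256, 0.2537, 0.3292], E[r] = 0.9570, γ^t·E[r] = 0.627914, running G = 5.304275
t=5: π = [0.2910, 0.1251, 0.2545, 0.3294], E[r] = 0.9570, γ^t·E[r] = 0.565089, running G = 5.869364
t=6: π = [0.2909, 0.1250, 0.2543, 0.3297], E[r] = 0.9571, γ^t·E[r] = 0.508652, running G = 6.378017

G = 6.3780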